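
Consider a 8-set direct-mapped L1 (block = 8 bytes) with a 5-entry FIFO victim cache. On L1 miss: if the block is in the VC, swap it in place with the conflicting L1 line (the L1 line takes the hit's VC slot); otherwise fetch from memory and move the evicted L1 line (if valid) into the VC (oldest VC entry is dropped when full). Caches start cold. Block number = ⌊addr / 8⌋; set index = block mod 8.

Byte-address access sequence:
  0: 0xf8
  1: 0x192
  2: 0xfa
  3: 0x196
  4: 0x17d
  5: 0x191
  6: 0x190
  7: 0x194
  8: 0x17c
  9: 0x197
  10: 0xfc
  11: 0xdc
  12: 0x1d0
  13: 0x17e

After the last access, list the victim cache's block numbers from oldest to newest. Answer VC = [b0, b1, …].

  [0] addr=0xf8 blk=31 s=7: MISS | VC []
  [1] addr=0x192 blk=50 s=2: MISS | VC []
  [2] addr=0xfa blk=31 s=7: L1-HIT | VC []
  [3] addr=0x196 blk=50 s=2: L1-HIT | VC []
  [4] addr=0x17d blk=47 s=7: MISS | VC [31]
  [5] addr=0x191 blk=50 s=2: L1-HIT | VC [31]
  [6] addr=0x190 blk=50 s=2: L1-HIT | VC [31]
  [7] addr=0x194 blk=50 s=2: L1-HIT | VC [31]
  [8] addr=0x17c blk=47 s=7: L1-HIT | VC [31]
  [9] addr=0x197 blk=50 s=2: L1-HIT | VC [31]
  [10] addr=0xfc blk=31 s=7: VC-HIT | VC [47]
  [11] addr=0xdc blk=27 s=3: MISS | VC [47]
  [12] addr=0x1d0 blk=58 s=2: MISS | VC [47, 50]
  [13] addr=0x17e blk=47 s=7: VC-HIT | VC [31, 50]

VC = [31, 50]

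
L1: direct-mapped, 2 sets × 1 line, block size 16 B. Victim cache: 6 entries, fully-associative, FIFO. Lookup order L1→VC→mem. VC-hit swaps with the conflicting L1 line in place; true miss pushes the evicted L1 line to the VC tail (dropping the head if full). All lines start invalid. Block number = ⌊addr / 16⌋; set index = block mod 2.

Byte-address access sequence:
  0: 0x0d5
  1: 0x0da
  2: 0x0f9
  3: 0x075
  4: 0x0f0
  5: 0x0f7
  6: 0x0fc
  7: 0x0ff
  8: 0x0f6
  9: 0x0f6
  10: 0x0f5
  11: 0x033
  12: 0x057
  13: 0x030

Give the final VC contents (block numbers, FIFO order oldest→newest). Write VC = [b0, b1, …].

VC = [13, 7, 15, 5]

#0 0xd5→b13/s1 MISS; vc=[]
#1 0xda→b13/s1 L1-HIT; vc=[]
#2 0xf9→b15/s1 MISS; vc=[13]
#3 0x75→b7/s1 MISS; vc=[13,15]
#4 0xf0→b15/s1 VC-HIT; vc=[13,7]
#5 0xf7→b15/s1 L1-HIT; vc=[13,7]
#6 0xfc→b15/s1 L1-HIT; vc=[13,7]
#7 0xff→b15/s1 L1-HIT; vc=[13,7]
#8 0xf6→b15/s1 L1-HIT; vc=[13,7]
#9 0xf6→b15/s1 L1-HIT; vc=[13,7]
#10 0xf5→b15/s1 L1-HIT; vc=[13,7]
#11 0x33→b3/s1 MISS; vc=[13,7,15]
#12 0x57→b5/s1 MISS; vc=[13,7,15,3]
#13 0x30→b3/s1 VC-HIT; vc=[13,7,15,5]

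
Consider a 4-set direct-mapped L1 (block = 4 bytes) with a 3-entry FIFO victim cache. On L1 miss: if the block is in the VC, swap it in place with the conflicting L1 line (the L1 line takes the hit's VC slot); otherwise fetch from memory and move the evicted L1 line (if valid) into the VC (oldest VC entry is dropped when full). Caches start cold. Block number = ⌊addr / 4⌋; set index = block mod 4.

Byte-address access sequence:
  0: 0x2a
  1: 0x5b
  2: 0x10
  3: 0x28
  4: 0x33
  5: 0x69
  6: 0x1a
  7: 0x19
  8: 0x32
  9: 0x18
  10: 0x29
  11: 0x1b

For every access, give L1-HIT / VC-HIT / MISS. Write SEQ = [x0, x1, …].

0: 0x2a (blk 10, set 2) → MISS  vc=[]
1: 0x5b (blk 22, set 2) → MISS  vc=[10]
2: 0x10 (blk 4, set 0) → MISS  vc=[10]
3: 0x28 (blk 10, set 2) → VC-HIT  vc=[22]
4: 0x33 (blk 12, set 0) → MISS  vc=[22, 4]
5: 0x69 (blk 26, set 2) → MISS  vc=[22, 4, 10]
6: 0x1a (blk 6, set 2) → MISS  vc=[4, 10, 26]
7: 0x19 (blk 6, set 2) → L1-HIT  vc=[4, 10, 26]
8: 0x32 (blk 12, set 0) → L1-HIT  vc=[4, 10, 26]
9: 0x18 (blk 6, set 2) → L1-HIT  vc=[4, 10, 26]
10: 0x29 (blk 10, set 2) → VC-HIT  vc=[4, 6, 26]
11: 0x1b (blk 6, set 2) → VC-HIT  vc=[4, 10, 26]

SEQ = [MISS, MISS, MISS, VC-HIT, MISS, MISS, MISS, L1-HIT, L1-HIT, L1-HIT, VC-HIT, VC-HIT]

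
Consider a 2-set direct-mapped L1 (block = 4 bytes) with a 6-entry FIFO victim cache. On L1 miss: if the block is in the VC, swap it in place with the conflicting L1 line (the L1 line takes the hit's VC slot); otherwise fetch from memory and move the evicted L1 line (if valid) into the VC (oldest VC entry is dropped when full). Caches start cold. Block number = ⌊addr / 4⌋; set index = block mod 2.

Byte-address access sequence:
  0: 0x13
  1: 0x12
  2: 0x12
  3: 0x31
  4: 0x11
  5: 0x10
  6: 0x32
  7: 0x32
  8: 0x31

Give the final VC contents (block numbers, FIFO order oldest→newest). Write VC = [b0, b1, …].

0: 0x13 (blk 4, set 0) → MISS  vc=[]
1: 0x12 (blk 4, set 0) → L1-HIT  vc=[]
2: 0x12 (blk 4, set 0) → L1-HIT  vc=[]
3: 0x31 (blk 12, set 0) → MISS  vc=[4]
4: 0x11 (blk 4, set 0) → VC-HIT  vc=[12]
5: 0x10 (blk 4, set 0) → L1-HIT  vc=[12]
6: 0x32 (blk 12, set 0) → VC-HIT  vc=[4]
7: 0x32 (blk 12, set 0) → L1-HIT  vc=[4]
8: 0x31 (blk 12, set 0) → L1-HIT  vc=[4]

VC = [4]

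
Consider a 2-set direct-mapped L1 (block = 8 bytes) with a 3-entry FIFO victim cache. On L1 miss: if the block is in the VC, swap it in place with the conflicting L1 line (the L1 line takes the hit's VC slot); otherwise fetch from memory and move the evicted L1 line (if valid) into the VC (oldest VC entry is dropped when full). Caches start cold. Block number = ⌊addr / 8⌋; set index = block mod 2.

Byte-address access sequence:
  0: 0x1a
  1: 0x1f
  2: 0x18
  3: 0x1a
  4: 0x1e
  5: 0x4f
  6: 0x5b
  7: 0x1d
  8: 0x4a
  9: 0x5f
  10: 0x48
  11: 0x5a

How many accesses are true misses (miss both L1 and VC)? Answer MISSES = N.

MISSES = 3

  [0] addr=0x1a blk=3 s=1: MISS | VC []
  [1] addr=0x1f blk=3 s=1: L1-HIT | VC []
  [2] addr=0x18 blk=3 s=1: L1-HIT | VC []
  [3] addr=0x1a blk=3 s=1: L1-HIT | VC []
  [4] addr=0x1e blk=3 s=1: L1-HIT | VC []
  [5] addr=0x4f blk=9 s=1: MISS | VC [3]
  [6] addr=0x5b blk=11 s=1: MISS | VC [3, 9]
  [7] addr=0x1d blk=3 s=1: VC-HIT | VC [11, 9]
  [8] addr=0x4a blk=9 s=1: VC-HIT | VC [11, 3]
  [9] addr=0x5f blk=11 s=1: VC-HIT | VC [9, 3]
  [10] addr=0x48 blk=9 s=1: VC-HIT | VC [11, 3]
  [11] addr=0x5a blk=11 s=1: VC-HIT | VC [9, 3]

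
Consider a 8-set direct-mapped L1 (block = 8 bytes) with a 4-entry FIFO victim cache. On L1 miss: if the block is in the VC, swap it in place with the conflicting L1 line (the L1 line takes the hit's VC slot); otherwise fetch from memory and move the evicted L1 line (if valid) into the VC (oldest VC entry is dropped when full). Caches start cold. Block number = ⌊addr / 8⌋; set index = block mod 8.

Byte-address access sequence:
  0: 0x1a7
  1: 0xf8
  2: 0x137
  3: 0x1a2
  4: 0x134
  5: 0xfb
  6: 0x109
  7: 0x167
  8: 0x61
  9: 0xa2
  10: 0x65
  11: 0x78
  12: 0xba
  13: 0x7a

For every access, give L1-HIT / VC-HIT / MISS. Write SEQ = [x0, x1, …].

SEQ = [MISS, MISS, MISS, L1-HIT, L1-HIT, L1-HIT, MISS, MISS, MISS, MISS, VC-HIT, MISS, MISS, VC-HIT]

  [0] addr=0x1a7 blk=52 s=4: MISS | VC []
  [1] addr=0xf8 blk=31 s=7: MISS | VC []
  [2] addr=0x137 blk=38 s=6: MISS | VC []
  [3] addr=0x1a2 blk=52 s=4: L1-HIT | VC []
  [4] addr=0x134 blk=38 s=6: L1-HIT | VC []
  [5] addr=0xfb blk=31 s=7: L1-HIT | VC []
  [6] addr=0x109 blk=33 s=1: MISS | VC []
  [7] addr=0x167 blk=44 s=4: MISS | VC [52]
  [8] addr=0x61 blk=12 s=4: MISS | VC [52, 44]
  [9] addr=0xa2 blk=20 s=4: MISS | VC [52, 44, 12]
  [10] addr=0x65 blk=12 s=4: VC-HIT | VC [52, 44, 20]
  [11] addr=0x78 blk=15 s=7: MISS | VC [52, 44, 20, 31]
  [12] addr=0xba blk=23 s=7: MISS | VC [44, 20, 31, 15]
  [13] addr=0x7a blk=15 s=7: VC-HIT | VC [44, 20, 31, 23]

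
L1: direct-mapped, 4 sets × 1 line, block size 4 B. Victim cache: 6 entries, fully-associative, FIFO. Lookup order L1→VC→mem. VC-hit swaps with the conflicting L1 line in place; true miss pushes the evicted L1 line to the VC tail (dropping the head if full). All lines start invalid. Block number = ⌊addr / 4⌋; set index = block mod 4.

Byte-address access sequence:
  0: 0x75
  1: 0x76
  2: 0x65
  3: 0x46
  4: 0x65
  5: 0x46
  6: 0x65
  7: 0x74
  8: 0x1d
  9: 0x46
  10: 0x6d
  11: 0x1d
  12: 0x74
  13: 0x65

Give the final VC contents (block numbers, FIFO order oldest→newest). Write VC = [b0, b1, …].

VC = [29, 17, 27]

0: 0x75 (blk 29, set 1) → MISS  vc=[]
1: 0x76 (blk 29, set 1) → L1-HIT  vc=[]
2: 0x65 (blk 25, set 1) → MISS  vc=[29]
3: 0x46 (blk 17, set 1) → MISS  vc=[29, 25]
4: 0x65 (blk 25, set 1) → VC-HIT  vc=[29, 17]
5: 0x46 (blk 17, set 1) → VC-HIT  vc=[29, 25]
6: 0x65 (blk 25, set 1) → VC-HIT  vc=[29, 17]
7: 0x74 (blk 29, set 1) → VC-HIT  vc=[25, 17]
8: 0x1d (blk 7, set 3) → MISS  vc=[25, 17]
9: 0x46 (blk 17, set 1) → VC-HIT  vc=[25, 29]
10: 0x6d (blk 27, set 3) → MISS  vc=[25, 29, 7]
11: 0x1d (blk 7, set 3) → VC-HIT  vc=[25, 29, 27]
12: 0x74 (blk 29, set 1) → VC-HIT  vc=[25, 17, 27]
13: 0x65 (blk 25, set 1) → VC-HIT  vc=[29, 17, 27]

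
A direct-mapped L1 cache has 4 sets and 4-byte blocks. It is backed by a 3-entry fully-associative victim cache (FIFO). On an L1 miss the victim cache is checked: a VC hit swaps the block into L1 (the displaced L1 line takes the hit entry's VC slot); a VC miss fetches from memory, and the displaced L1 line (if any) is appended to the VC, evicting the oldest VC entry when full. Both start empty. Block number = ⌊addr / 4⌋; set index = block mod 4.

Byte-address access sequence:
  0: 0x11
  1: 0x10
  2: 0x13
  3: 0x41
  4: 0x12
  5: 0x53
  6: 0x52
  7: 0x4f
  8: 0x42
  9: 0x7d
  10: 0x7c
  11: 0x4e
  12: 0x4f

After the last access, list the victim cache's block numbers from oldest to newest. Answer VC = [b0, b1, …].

VC = [20, 4, 31]

0: 0x11 (blk 4, set 0) → MISS  vc=[]
1: 0x10 (blk 4, set 0) → L1-HIT  vc=[]
2: 0x13 (blk 4, set 0) → L1-HIT  vc=[]
3: 0x41 (blk 16, set 0) → MISS  vc=[4]
4: 0x12 (blk 4, set 0) → VC-HIT  vc=[16]
5: 0x53 (blk 20, set 0) → MISS  vc=[16, 4]
6: 0x52 (blk 20, set 0) → L1-HIT  vc=[16, 4]
7: 0x4f (blk 19, set 3) → MISS  vc=[16, 4]
8: 0x42 (blk 16, set 0) → VC-HIT  vc=[20, 4]
9: 0x7d (blk 31, set 3) → MISS  vc=[20, 4, 19]
10: 0x7c (blk 31, set 3) → L1-HIT  vc=[20, 4, 19]
11: 0x4e (blk 19, set 3) → VC-HIT  vc=[20, 4, 31]
12: 0x4f (blk 19, set 3) → L1-HIT  vc=[20, 4, 31]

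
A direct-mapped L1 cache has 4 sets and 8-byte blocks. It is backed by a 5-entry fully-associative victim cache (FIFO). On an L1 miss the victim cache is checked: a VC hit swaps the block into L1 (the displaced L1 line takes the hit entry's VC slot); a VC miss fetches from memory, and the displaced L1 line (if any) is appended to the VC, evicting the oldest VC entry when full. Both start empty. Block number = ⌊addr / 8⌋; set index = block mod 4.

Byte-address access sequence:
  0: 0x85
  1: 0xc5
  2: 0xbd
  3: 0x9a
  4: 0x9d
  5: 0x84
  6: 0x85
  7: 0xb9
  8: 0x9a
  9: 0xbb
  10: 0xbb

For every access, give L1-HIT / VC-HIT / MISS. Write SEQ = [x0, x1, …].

SEQ = [MISS, MISS, MISS, MISS, L1-HIT, VC-HIT, L1-HIT, VC-HIT, VC-HIT, VC-HIT, L1-HIT]

#0 0x85→b16/s0 MISS; vc=[]
#1 0xc5→b24/s0 MISS; vc=[16]
#2 0xbd→b23/s3 MISS; vc=[16]
#3 0x9a→b19/s3 MISS; vc=[16,23]
#4 0x9d→b19/s3 L1-HIT; vc=[16,23]
#5 0x84→b16/s0 VC-HIT; vc=[24,23]
#6 0x85→b16/s0 L1-HIT; vc=[24,23]
#7 0xb9→b23/s3 VC-HIT; vc=[24,19]
#8 0x9a→b19/s3 VC-HIT; vc=[24,23]
#9 0xbb→b23/s3 VC-HIT; vc=[24,19]
#10 0xbb→b23/s3 L1-HIT; vc=[24,19]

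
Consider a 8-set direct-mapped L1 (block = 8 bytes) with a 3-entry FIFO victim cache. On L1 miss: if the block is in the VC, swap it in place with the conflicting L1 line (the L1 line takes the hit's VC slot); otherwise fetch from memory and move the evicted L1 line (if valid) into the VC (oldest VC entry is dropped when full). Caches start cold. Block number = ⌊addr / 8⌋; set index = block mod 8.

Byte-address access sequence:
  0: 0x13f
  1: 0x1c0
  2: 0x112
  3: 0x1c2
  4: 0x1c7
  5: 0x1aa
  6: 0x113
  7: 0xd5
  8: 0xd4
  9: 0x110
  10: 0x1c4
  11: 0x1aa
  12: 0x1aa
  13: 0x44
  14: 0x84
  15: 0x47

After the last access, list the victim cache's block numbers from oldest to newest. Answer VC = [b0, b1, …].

VC = [26, 56, 16]

#0 0x13f→b39/s7 MISS; vc=[]
#1 0x1c0→b56/s0 MISS; vc=[]
#2 0x112→b34/s2 MISS; vc=[]
#3 0x1c2→b56/s0 L1-HIT; vc=[]
#4 0x1c7→b56/s0 L1-HIT; vc=[]
#5 0x1aa→b53/s5 MISS; vc=[]
#6 0x113→b34/s2 L1-HIT; vc=[]
#7 0xd5→b26/s2 MISS; vc=[34]
#8 0xd4→b26/s2 L1-HIT; vc=[34]
#9 0x110→b34/s2 VC-HIT; vc=[26]
#10 0x1c4→b56/s0 L1-HIT; vc=[26]
#11 0x1aa→b53/s5 L1-HIT; vc=[26]
#12 0x1aa→b53/s5 L1-HIT; vc=[26]
#13 0x44→b8/s0 MISS; vc=[26,56]
#14 0x84→b16/s0 MISS; vc=[26,56,8]
#15 0x47→b8/s0 VC-HIT; vc=[26,56,16]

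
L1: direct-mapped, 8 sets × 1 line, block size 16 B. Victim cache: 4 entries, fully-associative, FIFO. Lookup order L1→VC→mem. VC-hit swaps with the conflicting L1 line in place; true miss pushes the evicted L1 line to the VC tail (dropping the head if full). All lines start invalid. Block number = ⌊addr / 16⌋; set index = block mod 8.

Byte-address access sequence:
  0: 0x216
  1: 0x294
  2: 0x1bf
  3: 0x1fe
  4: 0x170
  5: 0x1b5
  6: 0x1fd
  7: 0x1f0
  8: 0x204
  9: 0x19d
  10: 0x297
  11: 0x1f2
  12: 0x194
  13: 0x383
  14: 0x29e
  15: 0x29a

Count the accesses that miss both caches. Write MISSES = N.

  [0] addr=0x216 blk=33 s=1: MISS | VC []
  [1] addr=0x294 blk=41 s=1: MISS | VC [33]
  [2] addr=0x1bf blk=27 s=3: MISS | VC [33]
  [3] addr=0x1fe blk=31 s=7: MISS | VC [33]
  [4] addr=0x170 blk=23 s=7: MISS | VC [33, 31]
  [5] addr=0x1b5 blk=27 s=3: L1-HIT | VC [33, 31]
  [6] addr=0x1fd blk=31 s=7: VC-HIT | VC [33, 23]
  [7] addr=0x1f0 blk=31 s=7: L1-HIT | VC [33, 23]
  [8] addr=0x204 blk=32 s=0: MISS | VC [33, 23]
  [9] addr=0x19d blk=25 s=1: MISS | VC [33, 23, 41]
  [10] addr=0x297 blk=41 s=1: VC-HIT | VC [33, 23, 25]
  [11] addr=0x1f2 blk=31 s=7: L1-HIT | VC [33, 23, 25]
  [12] addr=0x194 blk=25 s=1: VC-HIT | VC [33, 23, 41]
  [13] addr=0x383 blk=56 s=0: MISS | VC [33, 23, 41, 32]
  [14] addr=0x29e blk=41 s=1: VC-HIT | VC [33, 23, 25, 32]
  [15] addr=0x29a blk=41 s=1: L1-HIT | VC [33, 23, 25, 32]

MISSES = 8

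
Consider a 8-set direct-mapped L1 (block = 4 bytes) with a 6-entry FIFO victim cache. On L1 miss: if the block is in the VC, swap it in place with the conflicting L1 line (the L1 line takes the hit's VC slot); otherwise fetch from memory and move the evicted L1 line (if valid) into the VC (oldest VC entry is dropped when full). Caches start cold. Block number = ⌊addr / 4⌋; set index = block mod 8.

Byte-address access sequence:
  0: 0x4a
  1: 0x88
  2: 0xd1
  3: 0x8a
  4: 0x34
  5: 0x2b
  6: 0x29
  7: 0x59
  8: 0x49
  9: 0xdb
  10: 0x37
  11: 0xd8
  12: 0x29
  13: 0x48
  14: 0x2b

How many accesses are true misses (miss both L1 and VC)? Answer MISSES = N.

MISSES = 7

#0 0x4a→b18/s2 MISS; vc=[]
#1 0x88→b34/s2 MISS; vc=[18]
#2 0xd1→b52/s4 MISS; vc=[18]
#3 0x8a→b34/s2 L1-HIT; vc=[18]
#4 0x34→b13/s5 MISS; vc=[18]
#5 0x2b→b10/s2 MISS; vc=[18,34]
#6 0x29→b10/s2 L1-HIT; vc=[18,34]
#7 0x59→b22/s6 MISS; vc=[18,34]
#8 0x49→b18/s2 VC-HIT; vc=[10,34]
#9 0xdb→b54/s6 MISS; vc=[10,34,22]
#10 0x37→b13/s5 L1-HIT; vc=[10,34,22]
#11 0xd8→b54/s6 L1-HIT; vc=[10,34,22]
#12 0x29→b10/s2 VC-HIT; vc=[18,34,22]
#13 0x48→b18/s2 VC-HIT; vc=[10,34,22]
#14 0x2b→b10/s2 VC-HIT; vc=[18,34,22]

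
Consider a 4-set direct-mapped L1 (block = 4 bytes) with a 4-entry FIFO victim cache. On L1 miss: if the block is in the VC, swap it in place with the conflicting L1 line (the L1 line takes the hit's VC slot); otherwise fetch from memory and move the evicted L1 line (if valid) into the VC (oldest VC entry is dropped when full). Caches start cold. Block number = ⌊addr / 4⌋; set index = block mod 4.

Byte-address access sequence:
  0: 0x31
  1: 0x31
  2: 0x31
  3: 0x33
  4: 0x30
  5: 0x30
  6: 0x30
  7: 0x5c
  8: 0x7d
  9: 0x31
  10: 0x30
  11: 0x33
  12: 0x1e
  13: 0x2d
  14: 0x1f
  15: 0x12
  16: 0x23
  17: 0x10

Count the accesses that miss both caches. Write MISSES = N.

  [0] addr=0x31 blk=12 s=0: MISS | VC []
  [1] addr=0x31 blk=12 s=0: L1-HIT | VC []
  [2] addr=0x31 blk=12 s=0: L1-HIT | VC []
  [3] addr=0x33 blk=12 s=0: L1-HIT | VC []
  [4] addr=0x30 blk=12 s=0: L1-HIT | VC []
  [5] addr=0x30 blk=12 s=0: L1-HIT | VC []
  [6] addr=0x30 blk=12 s=0: L1-HIT | VC []
  [7] addr=0x5c blk=23 s=3: MISS | VC []
  [8] addr=0x7d blk=31 s=3: MISS | VC [23]
  [9] addr=0x31 blk=12 s=0: L1-HIT | VC [23]
  [10] addr=0x30 blk=12 s=0: L1-HIT | VC [23]
  [11] addr=0x33 blk=12 s=0: L1-HIT | VC [23]
  [12] addr=0x1e blk=7 s=3: MISS | VC [23, 31]
  [13] addr=0x2d blk=11 s=3: MISS | VC [23, 31, 7]
  [14] addr=0x1f blk=7 s=3: VC-HIT | VC [23, 31, 11]
  [15] addr=0x12 blk=4 s=0: MISS | VC [23, 31, 11, 12]
  [16] addr=0x23 blk=8 s=0: MISS | VC [31, 11, 12, 4]
  [17] addr=0x10 blk=4 s=0: VC-HIT | VC [31, 11, 12, 8]

MISSES = 7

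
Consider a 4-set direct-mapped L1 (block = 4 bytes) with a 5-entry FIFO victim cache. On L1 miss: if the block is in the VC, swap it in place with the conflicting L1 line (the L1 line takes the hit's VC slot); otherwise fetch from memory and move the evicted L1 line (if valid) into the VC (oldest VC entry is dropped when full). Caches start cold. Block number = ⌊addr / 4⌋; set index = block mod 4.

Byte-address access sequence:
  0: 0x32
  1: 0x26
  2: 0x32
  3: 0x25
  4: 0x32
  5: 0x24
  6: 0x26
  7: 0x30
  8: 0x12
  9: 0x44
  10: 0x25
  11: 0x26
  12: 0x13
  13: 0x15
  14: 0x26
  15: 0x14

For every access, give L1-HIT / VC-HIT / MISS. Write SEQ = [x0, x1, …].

SEQ = [MISS, MISS, L1-HIT, L1-HIT, L1-HIT, L1-HIT, L1-HIT, L1-HIT, MISS, MISS, VC-HIT, L1-HIT, L1-HIT, MISS, VC-HIT, VC-HIT]

0: 0x32 (blk 12, set 0) → MISS  vc=[]
1: 0x26 (blk 9, set 1) → MISS  vc=[]
2: 0x32 (blk 12, set 0) → L1-HIT  vc=[]
3: 0x25 (blk 9, set 1) → L1-HIT  vc=[]
4: 0x32 (blk 12, set 0) → L1-HIT  vc=[]
5: 0x24 (blk 9, set 1) → L1-HIT  vc=[]
6: 0x26 (blk 9, set 1) → L1-HIT  vc=[]
7: 0x30 (blk 12, set 0) → L1-HIT  vc=[]
8: 0x12 (blk 4, set 0) → MISS  vc=[12]
9: 0x44 (blk 17, set 1) → MISS  vc=[12, 9]
10: 0x25 (blk 9, set 1) → VC-HIT  vc=[12, 17]
11: 0x26 (blk 9, set 1) → L1-HIT  vc=[12, 17]
12: 0x13 (blk 4, set 0) → L1-HIT  vc=[12, 17]
13: 0x15 (blk 5, set 1) → MISS  vc=[12, 17, 9]
14: 0x26 (blk 9, set 1) → VC-HIT  vc=[12, 17, 5]
15: 0x14 (blk 5, set 1) → VC-HIT  vc=[12, 17, 9]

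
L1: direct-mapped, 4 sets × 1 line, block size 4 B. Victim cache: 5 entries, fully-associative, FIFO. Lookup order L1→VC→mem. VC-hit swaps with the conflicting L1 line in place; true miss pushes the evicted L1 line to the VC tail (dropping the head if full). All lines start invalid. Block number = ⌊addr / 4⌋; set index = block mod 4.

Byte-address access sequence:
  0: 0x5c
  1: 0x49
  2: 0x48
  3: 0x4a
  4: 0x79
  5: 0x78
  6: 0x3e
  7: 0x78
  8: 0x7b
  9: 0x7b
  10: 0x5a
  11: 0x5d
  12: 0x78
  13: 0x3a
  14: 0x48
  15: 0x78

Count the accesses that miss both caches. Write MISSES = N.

0: 0x5c (blk 23, set 3) → MISS  vc=[]
1: 0x49 (blk 18, set 2) → MISS  vc=[]
2: 0x48 (blk 18, set 2) → L1-HIT  vc=[]
3: 0x4a (blk 18, set 2) → L1-HIT  vc=[]
4: 0x79 (blk 30, set 2) → MISS  vc=[18]
5: 0x78 (blk 30, set 2) → L1-HIT  vc=[18]
6: 0x3e (blk 15, set 3) → MISS  vc=[18, 23]
7: 0x78 (blk 30, set 2) → L1-HIT  vc=[18, 23]
8: 0x7b (blk 30, set 2) → L1-HIT  vc=[18, 23]
9: 0x7b (blk 30, set 2) → L1-HIT  vc=[18, 23]
10: 0x5a (blk 22, set 2) → MISS  vc=[18, 23, 30]
11: 0x5d (blk 23, set 3) → VC-HIT  vc=[18, 15, 30]
12: 0x78 (blk 30, set 2) → VC-HIT  vc=[18, 15, 22]
13: 0x3a (blk 14, set 2) → MISS  vc=[18, 15, 22, 30]
14: 0x48 (blk 18, set 2) → VC-HIT  vc=[14, 15, 22, 30]
15: 0x78 (blk 30, set 2) → VC-HIT  vc=[14, 15, 22, 18]

MISSES = 6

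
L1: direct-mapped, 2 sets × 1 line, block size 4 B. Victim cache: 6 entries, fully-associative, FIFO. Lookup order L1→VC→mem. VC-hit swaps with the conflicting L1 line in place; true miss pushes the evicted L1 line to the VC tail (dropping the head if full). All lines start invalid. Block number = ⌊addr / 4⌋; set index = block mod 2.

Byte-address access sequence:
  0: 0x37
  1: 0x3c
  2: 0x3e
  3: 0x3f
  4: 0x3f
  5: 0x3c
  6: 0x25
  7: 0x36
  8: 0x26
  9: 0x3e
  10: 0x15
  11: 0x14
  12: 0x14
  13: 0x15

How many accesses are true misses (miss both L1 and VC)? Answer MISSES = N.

  [0] addr=0x37 blk=13 s=1: MISS | VC []
  [1] addr=0x3c blk=15 s=1: MISS | VC [13]
  [2] addr=0x3e blk=15 s=1: L1-HIT | VC [13]
  [3] addr=0x3f blk=15 s=1: L1-HIT | VC [13]
  [4] addr=0x3f blk=15 s=1: L1-HIT | VC [13]
  [5] addr=0x3c blk=15 s=1: L1-HIT | VC [13]
  [6] addr=0x25 blk=9 s=1: MISS | VC [13, 15]
  [7] addr=0x36 blk=13 s=1: VC-HIT | VC [9, 15]
  [8] addr=0x26 blk=9 s=1: VC-HIT | VC [13, 15]
  [9] addr=0x3e blk=15 s=1: VC-HIT | VC [13, 9]
  [10] addr=0x15 blk=5 s=1: MISS | VC [13, 9, 15]
  [11] addr=0x14 blk=5 s=1: L1-HIT | VC [13, 9, 15]
  [12] addr=0x14 blk=5 s=1: L1-HIT | VC [13, 9, 15]
  [13] addr=0x15 blk=5 s=1: L1-HIT | VC [13, 9, 15]

MISSES = 4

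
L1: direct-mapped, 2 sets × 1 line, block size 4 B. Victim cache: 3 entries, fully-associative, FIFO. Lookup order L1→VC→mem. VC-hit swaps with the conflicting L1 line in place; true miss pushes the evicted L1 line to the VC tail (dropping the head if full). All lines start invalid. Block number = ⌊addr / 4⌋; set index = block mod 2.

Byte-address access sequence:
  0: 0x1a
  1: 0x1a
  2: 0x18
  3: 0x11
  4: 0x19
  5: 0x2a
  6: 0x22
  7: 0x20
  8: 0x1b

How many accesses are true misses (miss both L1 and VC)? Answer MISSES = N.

#0 0x1a→b6/s0 MISS; vc=[]
#1 0x1a→b6/s0 L1-HIT; vc=[]
#2 0x18→b6/s0 L1-HIT; vc=[]
#3 0x11→b4/s0 MISS; vc=[6]
#4 0x19→b6/s0 VC-HIT; vc=[4]
#5 0x2a→b10/s0 MISS; vc=[4,6]
#6 0x22→b8/s0 MISS; vc=[4,6,10]
#7 0x20→b8/s0 L1-HIT; vc=[4,6,10]
#8 0x1b→b6/s0 VC-HIT; vc=[4,8,10]

MISSES = 4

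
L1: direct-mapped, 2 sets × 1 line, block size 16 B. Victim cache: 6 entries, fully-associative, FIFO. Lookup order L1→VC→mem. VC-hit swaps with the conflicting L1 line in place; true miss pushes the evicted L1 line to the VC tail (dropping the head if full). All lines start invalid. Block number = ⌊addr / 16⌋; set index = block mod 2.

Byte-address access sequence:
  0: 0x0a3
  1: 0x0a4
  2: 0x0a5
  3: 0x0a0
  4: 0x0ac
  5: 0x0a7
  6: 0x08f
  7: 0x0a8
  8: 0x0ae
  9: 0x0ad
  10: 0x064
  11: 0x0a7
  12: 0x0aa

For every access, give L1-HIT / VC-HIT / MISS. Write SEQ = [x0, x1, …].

  [0] addr=0xa3 blk=10 s=0: MISS | VC []
  [1] addr=0xa4 blk=10 s=0: L1-HIT | VC []
  [2] addr=0xa5 blk=10 s=0: L1-HIT | VC []
  [3] addr=0xa0 blk=10 s=0: L1-HIT | VC []
  [4] addr=0xac blk=10 s=0: L1-HIT | VC []
  [5] addr=0xa7 blk=10 s=0: L1-HIT | VC []
  [6] addr=0x8f blk=8 s=0: MISS | VC [10]
  [7] addr=0xa8 blk=10 s=0: VC-HIT | VC [8]
  [8] addr=0xae blk=10 s=0: L1-HIT | VC [8]
  [9] addr=0xad blk=10 s=0: L1-HIT | VC [8]
  [10] addr=0x64 blk=6 s=0: MISS | VC [8, 10]
  [11] addr=0xa7 blk=10 s=0: VC-HIT | VC [8, 6]
  [12] addr=0xaa blk=10 s=0: L1-HIT | VC [8, 6]

SEQ = [MISS, L1-HIT, L1-HIT, L1-HIT, L1-HIT, L1-HIT, MISS, VC-HIT, L1-HIT, L1-HIT, MISS, VC-HIT, L1-HIT]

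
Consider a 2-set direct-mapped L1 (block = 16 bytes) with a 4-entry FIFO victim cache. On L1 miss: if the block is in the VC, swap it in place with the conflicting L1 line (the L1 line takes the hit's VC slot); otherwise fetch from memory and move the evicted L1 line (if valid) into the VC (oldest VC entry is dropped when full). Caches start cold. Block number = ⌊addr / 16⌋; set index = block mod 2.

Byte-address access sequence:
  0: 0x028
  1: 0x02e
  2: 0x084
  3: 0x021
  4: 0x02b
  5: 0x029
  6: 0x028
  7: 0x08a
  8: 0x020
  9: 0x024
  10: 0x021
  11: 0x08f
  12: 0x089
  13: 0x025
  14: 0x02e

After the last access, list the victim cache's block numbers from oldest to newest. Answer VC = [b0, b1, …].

#0 0x28→b2/s0 MISS; vc=[]
#1 0x2e→b2/s0 L1-HIT; vc=[]
#2 0x84→b8/s0 MISS; vc=[2]
#3 0x21→b2/s0 VC-HIT; vc=[8]
#4 0x2b→b2/s0 L1-HIT; vc=[8]
#5 0x29→b2/s0 L1-HIT; vc=[8]
#6 0x28→b2/s0 L1-HIT; vc=[8]
#7 0x8a→b8/s0 VC-HIT; vc=[2]
#8 0x20→b2/s0 VC-HIT; vc=[8]
#9 0x24→b2/s0 L1-HIT; vc=[8]
#10 0x21→b2/s0 L1-HIT; vc=[8]
#11 0x8f→b8/s0 VC-HIT; vc=[2]
#12 0x89→b8/s0 L1-HIT; vc=[2]
#13 0x25→b2/s0 VC-HIT; vc=[8]
#14 0x2e→b2/s0 L1-HIT; vc=[8]

VC = [8]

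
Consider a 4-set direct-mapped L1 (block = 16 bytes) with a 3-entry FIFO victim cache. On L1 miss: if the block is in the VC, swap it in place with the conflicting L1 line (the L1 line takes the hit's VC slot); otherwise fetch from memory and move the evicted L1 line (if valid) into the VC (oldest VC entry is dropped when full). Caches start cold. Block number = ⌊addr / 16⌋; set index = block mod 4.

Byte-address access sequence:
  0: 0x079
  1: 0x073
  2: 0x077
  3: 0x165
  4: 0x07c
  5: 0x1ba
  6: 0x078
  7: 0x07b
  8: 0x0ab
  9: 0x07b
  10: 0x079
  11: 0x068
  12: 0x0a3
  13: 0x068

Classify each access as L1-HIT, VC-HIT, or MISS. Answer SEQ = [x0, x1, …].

SEQ = [MISS, L1-HIT, L1-HIT, MISS, L1-HIT, MISS, VC-HIT, L1-HIT, MISS, L1-HIT, L1-HIT, MISS, VC-HIT, VC-HIT]

#0 0x79→b7/s3 MISS; vc=[]
#1 0x73→b7/s3 L1-HIT; vc=[]
#2 0x77→b7/s3 L1-HIT; vc=[]
#3 0x165→b22/s2 MISS; vc=[]
#4 0x7c→b7/s3 L1-HIT; vc=[]
#5 0x1ba→b27/s3 MISS; vc=[7]
#6 0x78→b7/s3 VC-HIT; vc=[27]
#7 0x7b→b7/s3 L1-HIT; vc=[27]
#8 0xab→b10/s2 MISS; vc=[27,22]
#9 0x7b→b7/s3 L1-HIT; vc=[27,22]
#10 0x79→b7/s3 L1-HIT; vc=[27,22]
#11 0x68→b6/s2 MISS; vc=[27,22,10]
#12 0xa3→b10/s2 VC-HIT; vc=[27,22,6]
#13 0x68→b6/s2 VC-HIT; vc=[27,22,10]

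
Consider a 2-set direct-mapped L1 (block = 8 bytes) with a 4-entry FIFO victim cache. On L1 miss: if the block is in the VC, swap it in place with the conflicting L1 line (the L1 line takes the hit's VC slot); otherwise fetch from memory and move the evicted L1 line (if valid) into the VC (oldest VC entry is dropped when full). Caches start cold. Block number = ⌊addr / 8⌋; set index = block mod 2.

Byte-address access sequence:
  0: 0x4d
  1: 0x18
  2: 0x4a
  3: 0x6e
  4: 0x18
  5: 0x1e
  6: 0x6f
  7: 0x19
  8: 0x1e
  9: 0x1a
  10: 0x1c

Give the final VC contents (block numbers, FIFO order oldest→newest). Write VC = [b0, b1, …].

VC = [13, 9]

#0 0x4d→b9/s1 MISS; vc=[]
#1 0x18→b3/s1 MISS; vc=[9]
#2 0x4a→b9/s1 VC-HIT; vc=[3]
#3 0x6e→b13/s1 MISS; vc=[3,9]
#4 0x18→b3/s1 VC-HIT; vc=[13,9]
#5 0x1e→b3/s1 L1-HIT; vc=[13,9]
#6 0x6f→b13/s1 VC-HIT; vc=[3,9]
#7 0x19→b3/s1 VC-HIT; vc=[13,9]
#8 0x1e→b3/s1 L1-HIT; vc=[13,9]
#9 0x1a→b3/s1 L1-HIT; vc=[13,9]
#10 0x1c→b3/s1 L1-HIT; vc=[13,9]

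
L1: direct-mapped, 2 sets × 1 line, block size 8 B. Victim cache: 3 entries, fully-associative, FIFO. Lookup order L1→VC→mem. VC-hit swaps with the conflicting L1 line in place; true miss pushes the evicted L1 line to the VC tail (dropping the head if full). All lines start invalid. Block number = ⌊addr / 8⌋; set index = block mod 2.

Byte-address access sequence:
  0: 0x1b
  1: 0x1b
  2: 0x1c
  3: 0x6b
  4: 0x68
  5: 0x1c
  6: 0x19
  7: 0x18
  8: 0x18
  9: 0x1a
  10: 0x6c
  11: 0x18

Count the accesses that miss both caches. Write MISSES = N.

#0 0x1b→b3/s1 MISS; vc=[]
#1 0x1b→b3/s1 L1-HIT; vc=[]
#2 0x1c→b3/s1 L1-HIT; vc=[]
#3 0x6b→b13/s1 MISS; vc=[3]
#4 0x68→b13/s1 L1-HIT; vc=[3]
#5 0x1c→b3/s1 VC-HIT; vc=[13]
#6 0x19→b3/s1 L1-HIT; vc=[13]
#7 0x18→b3/s1 L1-HIT; vc=[13]
#8 0x18→b3/s1 L1-HIT; vc=[13]
#9 0x1a→b3/s1 L1-HIT; vc=[13]
#10 0x6c→b13/s1 VC-HIT; vc=[3]
#11 0x18→b3/s1 VC-HIT; vc=[13]

MISSES = 2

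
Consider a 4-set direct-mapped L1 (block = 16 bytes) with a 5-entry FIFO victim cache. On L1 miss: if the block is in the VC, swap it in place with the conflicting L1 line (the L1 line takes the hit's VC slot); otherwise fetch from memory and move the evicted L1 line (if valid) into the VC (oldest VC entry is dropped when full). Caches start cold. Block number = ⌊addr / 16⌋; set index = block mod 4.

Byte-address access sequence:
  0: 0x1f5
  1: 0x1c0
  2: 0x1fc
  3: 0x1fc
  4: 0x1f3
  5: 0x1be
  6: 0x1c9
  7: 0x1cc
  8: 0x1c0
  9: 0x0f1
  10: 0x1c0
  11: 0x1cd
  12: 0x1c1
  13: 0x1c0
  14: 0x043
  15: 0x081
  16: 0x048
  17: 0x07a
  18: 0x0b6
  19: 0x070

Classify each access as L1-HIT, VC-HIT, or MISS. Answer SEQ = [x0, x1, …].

SEQ = [MISS, MISS, L1-HIT, L1-HIT, L1-HIT, MISS, L1-HIT, L1-HIT, L1-HIT, MISS, L1-HIT, L1-HIT, L1-HIT, L1-HIT, MISS, MISS, VC-HIT, MISS, MISS, VC-HIT]

  [0] addr=0x1f5 blk=31 s=3: MISS | VC []
  [1] addr=0x1c0 blk=28 s=0: MISS | VC []
  [2] addr=0x1fc blk=31 s=3: L1-HIT | VC []
  [3] addr=0x1fc blk=31 s=3: L1-HIT | VC []
  [4] addr=0x1f3 blk=31 s=3: L1-HIT | VC []
  [5] addr=0x1be blk=27 s=3: MISS | VC [31]
  [6] addr=0x1c9 blk=28 s=0: L1-HIT | VC [31]
  [7] addr=0x1cc blk=28 s=0: L1-HIT | VC [31]
  [8] addr=0x1c0 blk=28 s=0: L1-HIT | VC [31]
  [9] addr=0xf1 blk=15 s=3: MISS | VC [31, 27]
  [10] addr=0x1c0 blk=28 s=0: L1-HIT | VC [31, 27]
  [11] addr=0x1cd blk=28 s=0: L1-HIT | VC [31, 27]
  [12] addr=0x1c1 blk=28 s=0: L1-HIT | VC [31, 27]
  [13] addr=0x1c0 blk=28 s=0: L1-HIT | VC [31, 27]
  [14] addr=0x43 blk=4 s=0: MISS | VC [31, 27, 28]
  [15] addr=0x81 blk=8 s=0: MISS | VC [31, 27, 28, 4]
  [16] addr=0x48 blk=4 s=0: VC-HIT | VC [31, 27, 28, 8]
  [17] addr=0x7a blk=7 s=3: MISS | VC [31, 27, 28, 8, 15]
  [18] addr=0xb6 blk=11 s=3: MISS | VC [27, 28, 8, 15, 7]
  [19] addr=0x70 blk=7 s=3: VC-HIT | VC [27, 28, 8, 15, 11]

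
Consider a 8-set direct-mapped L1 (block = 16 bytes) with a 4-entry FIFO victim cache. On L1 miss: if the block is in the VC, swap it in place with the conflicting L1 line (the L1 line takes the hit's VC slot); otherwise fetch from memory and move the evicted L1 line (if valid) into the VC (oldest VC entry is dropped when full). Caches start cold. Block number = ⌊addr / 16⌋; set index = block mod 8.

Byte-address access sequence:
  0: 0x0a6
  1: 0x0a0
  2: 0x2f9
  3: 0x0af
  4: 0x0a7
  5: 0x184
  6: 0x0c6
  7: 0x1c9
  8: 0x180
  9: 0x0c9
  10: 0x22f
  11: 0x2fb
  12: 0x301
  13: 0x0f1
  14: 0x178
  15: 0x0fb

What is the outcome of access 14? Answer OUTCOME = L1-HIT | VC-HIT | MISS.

#0 0xa6→b10/s2 MISS; vc=[]
#1 0xa0→b10/s2 L1-HIT; vc=[]
#2 0x2f9→b47/s7 MISS; vc=[]
#3 0xaf→b10/s2 L1-HIT; vc=[]
#4 0xa7→b10/s2 L1-HIT; vc=[]
#5 0x184→b24/s0 MISS; vc=[]
#6 0xc6→b12/s4 MISS; vc=[]
#7 0x1c9→b28/s4 MISS; vc=[12]
#8 0x180→b24/s0 L1-HIT; vc=[12]
#9 0xc9→b12/s4 VC-HIT; vc=[28]
#10 0x22f→b34/s2 MISS; vc=[28,10]
#11 0x2fb→b47/s7 L1-HIT; vc=[28,10]
#12 0x301→b48/s0 MISS; vc=[28,10,24]
#13 0xf1→b15/s7 MISS; vc=[28,10,24,47]
#14 0x178→b23/s7 MISS; vc=[10,24,47,15]
#15 0xfb→b15/s7 VC-HIT; vc=[10,24,47,23]

OUTCOME = MISS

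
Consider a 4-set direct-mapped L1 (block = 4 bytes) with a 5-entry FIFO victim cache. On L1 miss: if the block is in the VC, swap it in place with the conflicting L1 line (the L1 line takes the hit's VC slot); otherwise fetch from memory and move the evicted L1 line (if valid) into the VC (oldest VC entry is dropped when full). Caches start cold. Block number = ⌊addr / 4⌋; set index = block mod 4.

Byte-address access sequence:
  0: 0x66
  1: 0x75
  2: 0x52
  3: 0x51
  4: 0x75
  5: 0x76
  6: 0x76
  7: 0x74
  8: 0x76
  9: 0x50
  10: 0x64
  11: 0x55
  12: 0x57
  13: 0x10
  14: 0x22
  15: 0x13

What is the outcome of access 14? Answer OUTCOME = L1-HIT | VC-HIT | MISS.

OUTCOME = MISS

  [0] addr=0x66 blk=25 s=1: MISS | VC []
  [1] addr=0x75 blk=29 s=1: MISS | VC [25]
  [2] addr=0x52 blk=20 s=0: MISS | VC [25]
  [3] addr=0x51 blk=20 s=0: L1-HIT | VC [25]
  [4] addr=0x75 blk=29 s=1: L1-HIT | VC [25]
  [5] addr=0x76 blk=29 s=1: L1-HIT | VC [25]
  [6] addr=0x76 blk=29 s=1: L1-HIT | VC [25]
  [7] addr=0x74 blk=29 s=1: L1-HIT | VC [25]
  [8] addr=0x76 blk=29 s=1: L1-HIT | VC [25]
  [9] addr=0x50 blk=20 s=0: L1-HIT | VC [25]
  [10] addr=0x64 blk=25 s=1: VC-HIT | VC [29]
  [11] addr=0x55 blk=21 s=1: MISS | VC [29, 25]
  [12] addr=0x57 blk=21 s=1: L1-HIT | VC [29, 25]
  [13] addr=0x10 blk=4 s=0: MISS | VC [29, 25, 20]
  [14] addr=0x22 blk=8 s=0: MISS | VC [29, 25, 20, 4]
  [15] addr=0x13 blk=4 s=0: VC-HIT | VC [29, 25, 20, 8]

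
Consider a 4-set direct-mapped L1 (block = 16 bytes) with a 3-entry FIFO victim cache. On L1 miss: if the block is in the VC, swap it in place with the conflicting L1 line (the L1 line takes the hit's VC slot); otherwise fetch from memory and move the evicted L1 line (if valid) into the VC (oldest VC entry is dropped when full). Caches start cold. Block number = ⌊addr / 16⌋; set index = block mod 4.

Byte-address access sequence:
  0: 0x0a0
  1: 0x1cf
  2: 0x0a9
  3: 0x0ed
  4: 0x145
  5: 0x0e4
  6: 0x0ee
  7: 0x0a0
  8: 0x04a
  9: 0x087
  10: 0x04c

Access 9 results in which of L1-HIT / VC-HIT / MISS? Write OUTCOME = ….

OUTCOME = MISS

0: 0xa0 (blk 10, set 2) → MISS  vc=[]
1: 0x1cf (blk 28, set 0) → MISS  vc=[]
2: 0xa9 (blk 10, set 2) → L1-HIT  vc=[]
3: 0xed (blk 14, set 2) → MISS  vc=[10]
4: 0x145 (blk 20, set 0) → MISS  vc=[10, 28]
5: 0xe4 (blk 14, set 2) → L1-HIT  vc=[10, 28]
6: 0xee (blk 14, set 2) → L1-HIT  vc=[10, 28]
7: 0xa0 (blk 10, set 2) → VC-HIT  vc=[14, 28]
8: 0x4a (blk 4, set 0) → MISS  vc=[14, 28, 20]
9: 0x87 (blk 8, set 0) → MISS  vc=[28, 20, 4]
10: 0x4c (blk 4, set 0) → VC-HIT  vc=[28, 20, 8]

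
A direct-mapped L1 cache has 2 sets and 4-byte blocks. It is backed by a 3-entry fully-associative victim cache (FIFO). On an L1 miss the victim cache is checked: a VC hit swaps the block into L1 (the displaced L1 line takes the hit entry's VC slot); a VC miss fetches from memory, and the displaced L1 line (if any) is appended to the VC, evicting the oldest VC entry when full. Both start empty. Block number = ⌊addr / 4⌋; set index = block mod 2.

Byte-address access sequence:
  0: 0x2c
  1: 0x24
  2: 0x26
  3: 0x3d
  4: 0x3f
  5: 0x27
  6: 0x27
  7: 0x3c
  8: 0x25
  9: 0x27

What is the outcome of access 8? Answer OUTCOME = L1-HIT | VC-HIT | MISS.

OUTCOME = VC-HIT

  [0] addr=0x2c blk=11 s=1: MISS | VC []
  [1] addr=0x24 blk=9 s=1: MISS | VC [11]
  [2] addr=0x26 blk=9 s=1: L1-HIT | VC [11]
  [3] addr=0x3d blk=15 s=1: MISS | VC [11, 9]
  [4] addr=0x3f blk=15 s=1: L1-HIT | VC [11, 9]
  [5] addr=0x27 blk=9 s=1: VC-HIT | VC [11, 15]
  [6] addr=0x27 blk=9 s=1: L1-HIT | VC [11, 15]
  [7] addr=0x3c blk=15 s=1: VC-HIT | VC [11, 9]
  [8] addr=0x25 blk=9 s=1: VC-HIT | VC [11, 15]
  [9] addr=0x27 blk=9 s=1: L1-HIT | VC [11, 15]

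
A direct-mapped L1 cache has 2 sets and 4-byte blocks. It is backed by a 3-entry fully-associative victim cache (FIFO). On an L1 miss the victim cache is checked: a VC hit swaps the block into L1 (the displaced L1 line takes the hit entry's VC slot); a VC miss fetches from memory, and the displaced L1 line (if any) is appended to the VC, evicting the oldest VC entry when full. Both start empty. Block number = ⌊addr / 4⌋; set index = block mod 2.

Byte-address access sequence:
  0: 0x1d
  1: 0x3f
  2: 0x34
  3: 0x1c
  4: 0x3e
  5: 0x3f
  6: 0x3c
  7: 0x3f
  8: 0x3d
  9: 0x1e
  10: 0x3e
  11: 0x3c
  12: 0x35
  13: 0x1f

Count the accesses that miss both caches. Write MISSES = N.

MISSES = 3

#0 0x1d→b7/s1 MISS; vc=[]
#1 0x3f→b15/s1 MISS; vc=[7]
#2 0x34→b13/s1 MISS; vc=[7,15]
#3 0x1c→b7/s1 VC-HIT; vc=[13,15]
#4 0x3e→b15/s1 VC-HIT; vc=[13,7]
#5 0x3f→b15/s1 L1-HIT; vc=[13,7]
#6 0x3c→b15/s1 L1-HIT; vc=[13,7]
#7 0x3f→b15/s1 L1-HIT; vc=[13,7]
#8 0x3d→b15/s1 L1-HIT; vc=[13,7]
#9 0x1e→b7/s1 VC-HIT; vc=[13,15]
#10 0x3e→b15/s1 VC-HIT; vc=[13,7]
#11 0x3c→b15/s1 L1-HIT; vc=[13,7]
#12 0x35→b13/s1 VC-HIT; vc=[15,7]
#13 0x1f→b7/s1 VC-HIT; vc=[15,13]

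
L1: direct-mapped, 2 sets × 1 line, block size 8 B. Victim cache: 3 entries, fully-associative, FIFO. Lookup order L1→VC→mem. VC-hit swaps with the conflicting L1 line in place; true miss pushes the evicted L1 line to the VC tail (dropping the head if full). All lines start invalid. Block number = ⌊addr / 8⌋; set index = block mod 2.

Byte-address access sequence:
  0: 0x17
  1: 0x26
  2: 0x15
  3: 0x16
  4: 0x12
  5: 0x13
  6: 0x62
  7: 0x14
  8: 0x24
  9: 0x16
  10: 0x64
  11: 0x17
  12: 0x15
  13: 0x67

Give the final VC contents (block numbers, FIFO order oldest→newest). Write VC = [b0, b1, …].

VC = [4, 2]

#0 0x17→b2/s0 MISS; vc=[]
#1 0x26→b4/s0 MISS; vc=[2]
#2 0x15→b2/s0 VC-HIT; vc=[4]
#3 0x16→b2/s0 L1-HIT; vc=[4]
#4 0x12→b2/s0 L1-HIT; vc=[4]
#5 0x13→b2/s0 L1-HIT; vc=[4]
#6 0x62→b12/s0 MISS; vc=[4,2]
#7 0x14→b2/s0 VC-HIT; vc=[4,12]
#8 0x24→b4/s0 VC-HIT; vc=[2,12]
#9 0x16→b2/s0 VC-HIT; vc=[4,12]
#10 0x64→b12/s0 VC-HIT; vc=[4,2]
#11 0x17→b2/s0 VC-HIT; vc=[4,12]
#12 0x15→b2/s0 L1-HIT; vc=[4,12]
#13 0x67→b12/s0 VC-HIT; vc=[4,2]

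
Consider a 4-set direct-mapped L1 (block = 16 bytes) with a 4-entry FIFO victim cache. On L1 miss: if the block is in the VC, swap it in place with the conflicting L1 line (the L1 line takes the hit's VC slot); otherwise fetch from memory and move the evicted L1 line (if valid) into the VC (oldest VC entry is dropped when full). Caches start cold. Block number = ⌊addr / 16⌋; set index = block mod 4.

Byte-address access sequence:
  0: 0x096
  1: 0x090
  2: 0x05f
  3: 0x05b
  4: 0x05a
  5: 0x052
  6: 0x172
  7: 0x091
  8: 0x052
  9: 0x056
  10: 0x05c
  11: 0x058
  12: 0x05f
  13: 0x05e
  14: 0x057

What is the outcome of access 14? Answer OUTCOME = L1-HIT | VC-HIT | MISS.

  [0] addr=0x96 blk=9 s=1: MISS | VC []
  [1] addr=0x90 blk=9 s=1: L1-HIT | VC []
  [2] addr=0x5f blk=5 s=1: MISS | VC [9]
  [3] addr=0x5b blk=5 s=1: L1-HIT | VC [9]
  [4] addr=0x5a blk=5 s=1: L1-HIT | VC [9]
  [5] addr=0x52 blk=5 s=1: L1-HIT | VC [9]
  [6] addr=0x172 blk=23 s=3: MISS | VC [9]
  [7] addr=0x91 blk=9 s=1: VC-HIT | VC [5]
  [8] addr=0x52 blk=5 s=1: VC-HIT | VC [9]
  [9] addr=0x56 blk=5 s=1: L1-HIT | VC [9]
  [10] addr=0x5c blk=5 s=1: L1-HIT | VC [9]
  [11] addr=0x58 blk=5 s=1: L1-HIT | VC [9]
  [12] addr=0x5f blk=5 s=1: L1-HIT | VC [9]
  [13] addr=0x5e blk=5 s=1: L1-HIT | VC [9]
  [14] addr=0x57 blk=5 s=1: L1-HIT | VC [9]

OUTCOME = L1-HIT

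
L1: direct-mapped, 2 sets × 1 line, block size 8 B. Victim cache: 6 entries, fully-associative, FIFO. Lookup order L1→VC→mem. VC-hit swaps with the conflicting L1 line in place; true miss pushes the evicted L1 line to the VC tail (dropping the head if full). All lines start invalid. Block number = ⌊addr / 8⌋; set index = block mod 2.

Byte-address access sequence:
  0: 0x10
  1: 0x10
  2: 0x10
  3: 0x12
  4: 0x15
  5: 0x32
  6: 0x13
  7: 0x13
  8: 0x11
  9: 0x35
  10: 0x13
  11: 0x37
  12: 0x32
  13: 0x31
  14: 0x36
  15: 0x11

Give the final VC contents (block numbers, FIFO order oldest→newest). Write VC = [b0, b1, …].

VC = [6]

0: 0x10 (blk 2, set 0) → MISS  vc=[]
1: 0x10 (blk 2, set 0) → L1-HIT  vc=[]
2: 0x10 (blk 2, set 0) → L1-HIT  vc=[]
3: 0x12 (blk 2, set 0) → L1-HIT  vc=[]
4: 0x15 (blk 2, set 0) → L1-HIT  vc=[]
5: 0x32 (blk 6, set 0) → MISS  vc=[2]
6: 0x13 (blk 2, set 0) → VC-HIT  vc=[6]
7: 0x13 (blk 2, set 0) → L1-HIT  vc=[6]
8: 0x11 (blk 2, set 0) → L1-HIT  vc=[6]
9: 0x35 (blk 6, set 0) → VC-HIT  vc=[2]
10: 0x13 (blk 2, set 0) → VC-HIT  vc=[6]
11: 0x37 (blk 6, set 0) → VC-HIT  vc=[2]
12: 0x32 (blk 6, set 0) → L1-HIT  vc=[2]
13: 0x31 (blk 6, set 0) → L1-HIT  vc=[2]
14: 0x36 (blk 6, set 0) → L1-HIT  vc=[2]
15: 0x11 (blk 2, set 0) → VC-HIT  vc=[6]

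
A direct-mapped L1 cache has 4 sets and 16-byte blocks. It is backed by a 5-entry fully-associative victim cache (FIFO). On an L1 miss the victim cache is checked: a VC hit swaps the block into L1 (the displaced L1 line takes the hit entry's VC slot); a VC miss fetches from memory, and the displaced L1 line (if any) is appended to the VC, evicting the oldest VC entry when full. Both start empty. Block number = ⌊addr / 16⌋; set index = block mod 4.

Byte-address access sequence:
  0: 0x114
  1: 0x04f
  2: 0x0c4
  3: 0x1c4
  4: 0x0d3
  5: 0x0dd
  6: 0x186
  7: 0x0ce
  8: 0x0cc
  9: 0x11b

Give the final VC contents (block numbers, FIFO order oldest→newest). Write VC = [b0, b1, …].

0: 0x114 (blk 17, set 1) → MISS  vc=[]
1: 0x4f (blk 4, set 0) → MISS  vc=[]
2: 0xc4 (blk 12, set 0) → MISS  vc=[4]
3: 0x1c4 (blk 28, set 0) → MISS  vc=[4, 12]
4: 0xd3 (blk 13, set 1) → MISS  vc=[4, 12, 17]
5: 0xdd (blk 13, set 1) → L1-HIT  vc=[4, 12, 17]
6: 0x186 (blk 24, set 0) → MISS  vc=[4, 12, 17, 28]
7: 0xce (blk 12, set 0) → VC-HIT  vc=[4, 24, 17, 28]
8: 0xcc (blk 12, set 0) → L1-HIT  vc=[4, 24, 17, 28]
9: 0x11b (blk 17, set 1) → VC-HIT  vc=[4, 24, 13, 28]

VC = [4, 24, 13, 28]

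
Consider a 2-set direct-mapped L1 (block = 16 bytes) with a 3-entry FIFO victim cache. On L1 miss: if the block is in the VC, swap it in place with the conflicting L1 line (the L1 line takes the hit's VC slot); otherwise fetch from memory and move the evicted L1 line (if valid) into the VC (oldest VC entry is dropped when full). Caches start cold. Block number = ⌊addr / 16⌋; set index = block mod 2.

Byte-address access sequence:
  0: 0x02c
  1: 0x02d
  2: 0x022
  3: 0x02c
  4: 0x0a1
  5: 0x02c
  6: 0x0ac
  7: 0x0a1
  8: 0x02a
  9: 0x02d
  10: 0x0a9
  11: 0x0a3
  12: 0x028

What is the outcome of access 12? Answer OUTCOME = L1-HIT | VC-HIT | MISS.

OUTCOME = VC-HIT

0: 0x2c (blk 2, set 0) → MISS  vc=[]
1: 0x2d (blk 2, set 0) → L1-HIT  vc=[]
2: 0x22 (blk 2, set 0) → L1-HIT  vc=[]
3: 0x2c (blk 2, set 0) → L1-HIT  vc=[]
4: 0xa1 (blk 10, set 0) → MISS  vc=[2]
5: 0x2c (blk 2, set 0) → VC-HIT  vc=[10]
6: 0xac (blk 10, set 0) → VC-HIT  vc=[2]
7: 0xa1 (blk 10, set 0) → L1-HIT  vc=[2]
8: 0x2a (blk 2, set 0) → VC-HIT  vc=[10]
9: 0x2d (blk 2, set 0) → L1-HIT  vc=[10]
10: 0xa9 (blk 10, set 0) → VC-HIT  vc=[2]
11: 0xa3 (blk 10, set 0) → L1-HIT  vc=[2]
12: 0x28 (blk 2, set 0) → VC-HIT  vc=[10]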